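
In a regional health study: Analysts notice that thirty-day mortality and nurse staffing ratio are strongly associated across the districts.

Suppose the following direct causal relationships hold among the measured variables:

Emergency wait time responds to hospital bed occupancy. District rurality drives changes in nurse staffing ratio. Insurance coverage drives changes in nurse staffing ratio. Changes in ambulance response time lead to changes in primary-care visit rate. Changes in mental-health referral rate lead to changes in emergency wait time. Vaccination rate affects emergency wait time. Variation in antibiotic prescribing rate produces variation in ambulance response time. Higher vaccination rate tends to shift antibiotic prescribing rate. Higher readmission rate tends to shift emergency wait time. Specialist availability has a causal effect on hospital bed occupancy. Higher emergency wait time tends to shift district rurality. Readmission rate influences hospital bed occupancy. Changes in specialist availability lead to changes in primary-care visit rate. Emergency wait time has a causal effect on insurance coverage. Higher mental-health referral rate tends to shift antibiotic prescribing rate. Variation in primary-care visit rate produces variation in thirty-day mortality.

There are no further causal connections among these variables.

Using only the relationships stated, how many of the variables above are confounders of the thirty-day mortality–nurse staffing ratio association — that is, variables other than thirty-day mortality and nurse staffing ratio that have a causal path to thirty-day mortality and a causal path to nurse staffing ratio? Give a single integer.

3

The common causes are: mental-health referral rate (to thirty-day mortality via mental-health referral rate → antibiotic prescribing rate → ambulance response time → primary-care visit rate → thirty-day mortality; to nurse staffing ratio via mental-health referral rate → emergency wait time → insurance coverage → nurse staffing ratio); specialist availability (to thirty-day mortality via specialist availability → primary-care visit rate → thirty-day mortality; to nurse staffing ratio via specialist availability → hospital bed occupancy → emergency wait time → insurance coverage → nurse staffing ratio); vaccination rate (to thirty-day mortality via vaccination rate → antibiotic prescribing rate → ambulance response time → primary-care visit rate → thirty-day mortality; to nurse staffing ratio via vaccination rate → emergency wait time → insurance coverage → nurse staffing ratio).
Every other variable lacks a causal path to at least one of thirty-day mortality and nurse staffing ratio.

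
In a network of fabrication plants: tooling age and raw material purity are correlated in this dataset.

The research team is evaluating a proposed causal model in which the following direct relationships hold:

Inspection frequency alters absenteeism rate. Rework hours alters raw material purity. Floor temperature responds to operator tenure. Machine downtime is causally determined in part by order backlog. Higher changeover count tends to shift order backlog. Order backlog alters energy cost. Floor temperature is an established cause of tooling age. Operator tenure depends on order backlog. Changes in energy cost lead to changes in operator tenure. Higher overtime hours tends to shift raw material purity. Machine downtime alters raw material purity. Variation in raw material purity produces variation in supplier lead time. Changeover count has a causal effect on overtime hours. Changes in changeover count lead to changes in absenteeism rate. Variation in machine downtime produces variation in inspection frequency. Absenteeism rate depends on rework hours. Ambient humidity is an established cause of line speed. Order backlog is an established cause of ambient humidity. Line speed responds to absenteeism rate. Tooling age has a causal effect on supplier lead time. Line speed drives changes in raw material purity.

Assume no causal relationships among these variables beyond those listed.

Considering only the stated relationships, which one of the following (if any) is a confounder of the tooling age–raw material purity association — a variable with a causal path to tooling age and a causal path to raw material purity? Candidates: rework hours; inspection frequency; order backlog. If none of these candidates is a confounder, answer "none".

order backlog

Order backlog causes tooling age (order backlog → operator tenure → floor temperature → tooling age) and also causes raw material purity (order backlog → machine downtime → raw material purity); it is a common cause of both.
Each of the other candidates lacks a causal path to at least one of tooling age and raw material purity, so they do not confound the relationship.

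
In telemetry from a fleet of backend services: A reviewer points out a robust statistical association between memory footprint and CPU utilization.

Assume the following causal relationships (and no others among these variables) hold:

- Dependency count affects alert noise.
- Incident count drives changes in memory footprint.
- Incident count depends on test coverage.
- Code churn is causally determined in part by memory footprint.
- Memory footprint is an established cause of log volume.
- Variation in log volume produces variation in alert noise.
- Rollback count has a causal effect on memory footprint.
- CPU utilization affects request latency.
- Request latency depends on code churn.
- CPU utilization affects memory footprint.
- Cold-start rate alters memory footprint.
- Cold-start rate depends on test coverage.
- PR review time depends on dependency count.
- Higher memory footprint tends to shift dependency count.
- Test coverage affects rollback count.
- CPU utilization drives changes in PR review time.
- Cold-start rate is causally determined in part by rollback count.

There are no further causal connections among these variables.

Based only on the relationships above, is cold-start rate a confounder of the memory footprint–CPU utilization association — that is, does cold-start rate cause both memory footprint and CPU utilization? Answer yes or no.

no

Cold-start rate has no stated causal path to CPU utilization. A confounder must cause both variables, so cold-start rate does not qualify.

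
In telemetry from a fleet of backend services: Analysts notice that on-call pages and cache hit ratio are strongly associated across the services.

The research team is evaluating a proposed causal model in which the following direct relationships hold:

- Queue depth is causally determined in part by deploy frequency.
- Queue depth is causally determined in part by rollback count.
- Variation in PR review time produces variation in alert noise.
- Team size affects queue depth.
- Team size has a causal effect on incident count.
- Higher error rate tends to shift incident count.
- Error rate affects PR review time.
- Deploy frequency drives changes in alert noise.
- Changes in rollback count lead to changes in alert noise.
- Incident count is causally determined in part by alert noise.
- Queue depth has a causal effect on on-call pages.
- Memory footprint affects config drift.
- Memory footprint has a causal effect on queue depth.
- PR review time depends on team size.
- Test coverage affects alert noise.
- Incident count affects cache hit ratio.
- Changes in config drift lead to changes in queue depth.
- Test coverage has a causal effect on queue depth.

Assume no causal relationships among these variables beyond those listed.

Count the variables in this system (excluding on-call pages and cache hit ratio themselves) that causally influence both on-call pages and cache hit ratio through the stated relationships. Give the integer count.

The common causes are: deploy frequency (to on-call pages via deploy frequency → queue depth → on-call pages; to cache hit ratio via deploy frequency → alert noise → incident count → cache hit ratio); rollback count (to on-call pages via rollback count → queue depth → on-call pages; to cache hit ratio via rollback count → alert noise → incident count → cache hit ratio); team size (to on-call pages via team size → queue depth → on-call pages; to cache hit ratio via team size → incident count → cache hit ratio); test coverage (to on-call pages via test coverage → queue depth → on-call pages; to cache hit ratio via test coverage → alert noise → incident count → cache hit ratio).
Every other variable lacks a causal path to at least one of on-call pages and cache hit ratio.

4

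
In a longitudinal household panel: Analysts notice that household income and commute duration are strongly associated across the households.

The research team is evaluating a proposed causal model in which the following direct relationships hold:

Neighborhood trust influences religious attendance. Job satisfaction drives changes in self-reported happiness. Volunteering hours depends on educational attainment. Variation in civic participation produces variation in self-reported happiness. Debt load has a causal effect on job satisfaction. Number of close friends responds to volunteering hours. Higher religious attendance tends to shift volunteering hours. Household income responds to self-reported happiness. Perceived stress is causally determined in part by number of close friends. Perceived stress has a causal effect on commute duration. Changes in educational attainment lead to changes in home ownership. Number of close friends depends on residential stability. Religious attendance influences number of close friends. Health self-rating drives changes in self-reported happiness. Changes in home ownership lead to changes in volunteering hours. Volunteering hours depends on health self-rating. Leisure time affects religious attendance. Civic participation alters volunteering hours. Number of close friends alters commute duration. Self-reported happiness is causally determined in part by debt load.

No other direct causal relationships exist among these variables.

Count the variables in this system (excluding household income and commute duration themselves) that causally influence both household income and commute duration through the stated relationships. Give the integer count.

The common causes are: civic participation (to household income via civic participation → self-reported happiness → household income; to commute duration via civic participation → volunteering hours → number of close friends → commute duration); health self-rating (to household income via health self-rating → self-reported happiness → household income; to commute duration via health self-rating → volunteering hours → number of close friends → commute duration).
Every other variable lacks a causal path to at least one of household income and commute duration.

2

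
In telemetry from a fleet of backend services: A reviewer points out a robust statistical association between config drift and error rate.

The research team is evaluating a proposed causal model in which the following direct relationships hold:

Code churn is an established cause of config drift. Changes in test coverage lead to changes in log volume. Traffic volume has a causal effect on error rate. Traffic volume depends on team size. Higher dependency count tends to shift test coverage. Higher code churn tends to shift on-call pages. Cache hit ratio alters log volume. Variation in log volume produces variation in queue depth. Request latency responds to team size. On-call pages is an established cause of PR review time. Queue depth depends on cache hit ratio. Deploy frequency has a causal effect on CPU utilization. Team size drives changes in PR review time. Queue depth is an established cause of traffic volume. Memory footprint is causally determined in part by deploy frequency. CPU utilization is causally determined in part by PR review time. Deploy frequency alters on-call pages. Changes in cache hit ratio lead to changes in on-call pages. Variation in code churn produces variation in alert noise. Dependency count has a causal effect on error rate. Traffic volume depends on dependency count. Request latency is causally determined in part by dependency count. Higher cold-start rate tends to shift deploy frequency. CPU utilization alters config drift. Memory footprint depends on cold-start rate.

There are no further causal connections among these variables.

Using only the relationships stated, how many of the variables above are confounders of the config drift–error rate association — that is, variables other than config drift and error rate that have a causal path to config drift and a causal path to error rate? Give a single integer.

2

The common causes are: cache hit ratio (to config drift via cache hit ratio → on-call pages → PR review time → CPU utilization → config drift; to error rate via cache hit ratio → queue depth → traffic volume → error rate); team size (to config drift via team size → PR review time → CPU utilization → config drift; to error rate via team size → traffic volume → error rate).
Every other variable lacks a causal path to at least one of config drift and error rate.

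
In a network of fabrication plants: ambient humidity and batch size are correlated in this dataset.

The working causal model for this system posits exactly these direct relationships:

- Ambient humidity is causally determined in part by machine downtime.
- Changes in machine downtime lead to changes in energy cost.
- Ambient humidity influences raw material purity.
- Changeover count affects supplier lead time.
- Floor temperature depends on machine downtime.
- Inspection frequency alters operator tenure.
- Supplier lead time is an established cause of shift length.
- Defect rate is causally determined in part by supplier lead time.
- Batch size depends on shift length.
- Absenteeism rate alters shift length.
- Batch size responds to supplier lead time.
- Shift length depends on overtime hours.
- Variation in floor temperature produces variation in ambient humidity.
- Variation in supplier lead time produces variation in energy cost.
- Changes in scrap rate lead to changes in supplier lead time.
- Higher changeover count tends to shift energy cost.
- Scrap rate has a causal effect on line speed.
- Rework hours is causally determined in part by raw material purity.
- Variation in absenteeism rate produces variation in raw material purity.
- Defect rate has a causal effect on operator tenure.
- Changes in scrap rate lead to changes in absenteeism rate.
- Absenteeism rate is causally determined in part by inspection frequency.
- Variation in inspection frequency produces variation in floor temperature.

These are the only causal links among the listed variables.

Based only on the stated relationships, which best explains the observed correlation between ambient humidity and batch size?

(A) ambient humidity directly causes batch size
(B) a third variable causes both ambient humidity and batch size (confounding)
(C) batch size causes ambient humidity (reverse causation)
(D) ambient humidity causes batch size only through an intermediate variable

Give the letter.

B

Inspection frequency causes ambient humidity (inspection frequency → floor temperature → ambient humidity) and batch size (inspection frequency → absenteeism rate → shift length → batch size) — a common cause creating the correlation.
There is no stated path from ambient humidity to batch size or from batch size to ambient humidity, so neither direct nor reverse causation applies.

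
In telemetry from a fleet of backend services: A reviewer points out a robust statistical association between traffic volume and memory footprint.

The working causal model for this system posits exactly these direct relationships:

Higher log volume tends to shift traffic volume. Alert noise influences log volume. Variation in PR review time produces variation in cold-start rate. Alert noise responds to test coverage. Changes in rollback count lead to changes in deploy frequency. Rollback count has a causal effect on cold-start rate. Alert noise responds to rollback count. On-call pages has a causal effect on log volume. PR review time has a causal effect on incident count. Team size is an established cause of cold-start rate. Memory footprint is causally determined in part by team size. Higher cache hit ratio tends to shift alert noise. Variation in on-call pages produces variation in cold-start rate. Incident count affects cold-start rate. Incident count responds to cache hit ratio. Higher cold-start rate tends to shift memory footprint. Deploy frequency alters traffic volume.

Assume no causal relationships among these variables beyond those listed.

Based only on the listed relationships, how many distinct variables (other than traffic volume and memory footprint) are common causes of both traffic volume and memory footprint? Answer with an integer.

3

The common causes are: cache hit ratio (to traffic volume via cache hit ratio → alert noise → log volume → traffic volume; to memory footprint via cache hit ratio → incident count → cold-start rate → memory footprint); on-call pages (to traffic volume via on-call pages → log volume → traffic volume; to memory footprint via on-call pages → cold-start rate → memory footprint); rollback count (to traffic volume via rollback count → deploy frequency → traffic volume; to memory footprint via rollback count → cold-start rate → memory footprint).
Every other variable lacks a causal path to at least one of traffic volume and memory footprint.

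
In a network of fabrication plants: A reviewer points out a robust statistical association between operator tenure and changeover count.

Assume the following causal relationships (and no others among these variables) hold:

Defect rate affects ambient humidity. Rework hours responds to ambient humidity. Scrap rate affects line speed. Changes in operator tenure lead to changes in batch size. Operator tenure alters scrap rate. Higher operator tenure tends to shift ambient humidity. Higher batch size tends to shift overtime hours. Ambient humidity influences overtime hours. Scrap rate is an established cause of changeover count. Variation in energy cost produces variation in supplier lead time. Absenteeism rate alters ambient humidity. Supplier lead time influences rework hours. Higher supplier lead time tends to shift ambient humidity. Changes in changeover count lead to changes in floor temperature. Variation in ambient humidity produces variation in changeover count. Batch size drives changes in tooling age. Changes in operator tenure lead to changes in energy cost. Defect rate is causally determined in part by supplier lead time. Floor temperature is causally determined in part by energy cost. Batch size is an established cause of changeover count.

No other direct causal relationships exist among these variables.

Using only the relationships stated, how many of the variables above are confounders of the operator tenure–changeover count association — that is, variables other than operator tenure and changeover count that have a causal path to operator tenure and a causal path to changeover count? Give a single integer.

No listed variable has a causal path to both operator tenure and changeover count, so there are no common causes.

0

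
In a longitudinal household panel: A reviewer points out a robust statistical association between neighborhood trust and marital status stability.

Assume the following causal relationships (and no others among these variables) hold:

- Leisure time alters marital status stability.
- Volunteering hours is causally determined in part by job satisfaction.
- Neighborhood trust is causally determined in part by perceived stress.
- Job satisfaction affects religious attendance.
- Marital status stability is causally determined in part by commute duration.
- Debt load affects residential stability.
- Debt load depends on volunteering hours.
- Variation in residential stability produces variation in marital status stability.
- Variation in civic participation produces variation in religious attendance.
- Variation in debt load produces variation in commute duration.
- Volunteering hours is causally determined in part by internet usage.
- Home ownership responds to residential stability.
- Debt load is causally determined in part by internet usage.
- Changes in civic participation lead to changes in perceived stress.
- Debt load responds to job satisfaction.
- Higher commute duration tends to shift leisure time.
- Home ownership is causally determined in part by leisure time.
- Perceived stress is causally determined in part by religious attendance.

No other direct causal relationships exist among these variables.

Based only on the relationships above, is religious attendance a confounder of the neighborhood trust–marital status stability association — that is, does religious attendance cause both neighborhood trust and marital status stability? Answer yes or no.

Religious attendance has no stated causal path to marital status stability. A confounder must cause both variables, so religious attendance does not qualify.

no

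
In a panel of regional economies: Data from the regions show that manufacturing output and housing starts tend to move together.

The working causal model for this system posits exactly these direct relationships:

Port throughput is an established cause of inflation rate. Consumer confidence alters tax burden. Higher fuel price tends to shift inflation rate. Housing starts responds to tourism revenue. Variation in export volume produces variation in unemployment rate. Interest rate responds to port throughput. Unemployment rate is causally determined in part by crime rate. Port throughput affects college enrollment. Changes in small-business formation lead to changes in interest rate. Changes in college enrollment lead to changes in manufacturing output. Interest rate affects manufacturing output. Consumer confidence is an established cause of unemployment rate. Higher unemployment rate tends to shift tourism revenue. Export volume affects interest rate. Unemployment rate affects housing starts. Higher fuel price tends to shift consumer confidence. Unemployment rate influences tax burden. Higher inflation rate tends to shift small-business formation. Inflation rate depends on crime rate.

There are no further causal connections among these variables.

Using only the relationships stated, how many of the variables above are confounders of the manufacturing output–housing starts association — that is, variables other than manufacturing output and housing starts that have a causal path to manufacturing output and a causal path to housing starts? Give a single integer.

The common causes are: crime rate (to manufacturing output via crime rate → inflation rate → small-business formation → interest rate → manufacturing output; to housing starts via crime rate → unemployment rate → housing starts); export volume (to manufacturing output via export volume → interest rate → manufacturing output; to housing starts via export volume → unemployment rate → housing starts); fuel price (to manufacturing output via fuel price → inflation rate → small-business formation → interest rate → manufacturing output; to housing starts via fuel price → consumer confidence → unemployment rate → housing starts).
Every other variable lacks a causal path to at least one of manufacturing output and housing starts.

3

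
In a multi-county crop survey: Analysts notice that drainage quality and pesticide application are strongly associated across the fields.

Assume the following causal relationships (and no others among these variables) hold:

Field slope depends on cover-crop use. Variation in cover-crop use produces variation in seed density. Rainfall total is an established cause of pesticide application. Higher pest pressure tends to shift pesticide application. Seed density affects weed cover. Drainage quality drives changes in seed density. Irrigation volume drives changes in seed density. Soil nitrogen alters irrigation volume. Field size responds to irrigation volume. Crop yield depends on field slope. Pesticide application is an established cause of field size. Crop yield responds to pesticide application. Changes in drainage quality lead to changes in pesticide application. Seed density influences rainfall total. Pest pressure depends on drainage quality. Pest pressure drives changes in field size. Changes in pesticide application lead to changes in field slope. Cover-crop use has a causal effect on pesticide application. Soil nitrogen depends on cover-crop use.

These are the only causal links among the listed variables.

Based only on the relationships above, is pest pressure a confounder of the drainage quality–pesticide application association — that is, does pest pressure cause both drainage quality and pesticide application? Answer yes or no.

Pest pressure has no stated causal path to drainage quality. A confounder must cause both variables, so pest pressure does not qualify.

no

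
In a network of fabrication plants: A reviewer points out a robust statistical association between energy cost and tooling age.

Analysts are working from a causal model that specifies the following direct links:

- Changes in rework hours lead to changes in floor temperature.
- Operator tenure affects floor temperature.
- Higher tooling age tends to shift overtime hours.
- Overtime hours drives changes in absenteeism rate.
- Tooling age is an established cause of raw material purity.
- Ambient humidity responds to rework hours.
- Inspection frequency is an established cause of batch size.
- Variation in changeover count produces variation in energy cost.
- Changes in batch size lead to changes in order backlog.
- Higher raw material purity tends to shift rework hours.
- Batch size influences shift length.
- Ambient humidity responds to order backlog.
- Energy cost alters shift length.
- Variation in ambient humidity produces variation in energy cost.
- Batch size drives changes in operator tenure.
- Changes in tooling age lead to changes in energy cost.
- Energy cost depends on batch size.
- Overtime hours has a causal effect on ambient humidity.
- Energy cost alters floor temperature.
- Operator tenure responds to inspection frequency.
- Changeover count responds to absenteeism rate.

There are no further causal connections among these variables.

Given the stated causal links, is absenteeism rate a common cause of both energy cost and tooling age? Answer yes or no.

Absenteeism rate has no stated causal path to tooling age. A confounder must cause both variables, so absenteeism rate does not qualify.

no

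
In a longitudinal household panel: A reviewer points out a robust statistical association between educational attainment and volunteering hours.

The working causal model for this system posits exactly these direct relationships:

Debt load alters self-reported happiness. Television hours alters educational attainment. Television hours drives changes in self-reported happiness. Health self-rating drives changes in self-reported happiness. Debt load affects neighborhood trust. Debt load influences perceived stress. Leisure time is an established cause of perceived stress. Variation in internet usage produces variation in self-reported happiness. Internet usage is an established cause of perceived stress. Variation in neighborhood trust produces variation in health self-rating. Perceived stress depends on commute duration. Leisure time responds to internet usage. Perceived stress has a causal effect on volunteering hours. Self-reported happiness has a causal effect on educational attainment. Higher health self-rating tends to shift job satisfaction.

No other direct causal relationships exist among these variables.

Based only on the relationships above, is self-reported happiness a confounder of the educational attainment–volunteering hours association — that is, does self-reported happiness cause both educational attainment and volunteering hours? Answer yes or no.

Self-reported happiness has no stated causal path to volunteering hours. A confounder must cause both variables, so self-reported happiness does not qualify.

no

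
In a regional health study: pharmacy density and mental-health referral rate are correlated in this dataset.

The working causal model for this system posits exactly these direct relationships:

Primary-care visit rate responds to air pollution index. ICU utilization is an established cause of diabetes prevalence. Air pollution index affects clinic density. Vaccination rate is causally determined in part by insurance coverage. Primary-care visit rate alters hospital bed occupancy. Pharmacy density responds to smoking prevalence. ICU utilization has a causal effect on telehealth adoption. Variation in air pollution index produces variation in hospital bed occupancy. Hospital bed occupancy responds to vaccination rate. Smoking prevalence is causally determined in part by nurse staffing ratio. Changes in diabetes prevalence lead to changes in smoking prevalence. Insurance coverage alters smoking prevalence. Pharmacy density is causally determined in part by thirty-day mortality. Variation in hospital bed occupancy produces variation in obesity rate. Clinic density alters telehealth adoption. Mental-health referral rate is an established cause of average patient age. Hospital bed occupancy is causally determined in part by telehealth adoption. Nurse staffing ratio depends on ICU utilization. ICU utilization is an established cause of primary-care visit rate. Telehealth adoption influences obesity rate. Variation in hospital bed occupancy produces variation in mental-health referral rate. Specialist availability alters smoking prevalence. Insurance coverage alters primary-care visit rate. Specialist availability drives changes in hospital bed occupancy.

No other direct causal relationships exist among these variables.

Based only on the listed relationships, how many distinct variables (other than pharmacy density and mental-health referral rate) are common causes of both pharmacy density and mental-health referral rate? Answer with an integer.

The common causes are: ICU utilization (to pharmacy density via ICU utilization → nurse staffing ratio → smoking prevalence → pharmacy density; to mental-health referral rate via ICU utilization → telehealth adoption → hospital bed occupancy → mental-health referral rate); insurance coverage (to pharmacy density via insurance coverage → smoking prevalence → pharmacy density; to mental-health referral rate via insurance coverage → vaccination rate → hospital bed occupancy → mental-health referral rate); specialist availability (to pharmacy density via specialist availability → smoking prevalence → pharmacy density; to mental-health referral rate via specialist availability → hospital bed occupancy → mental-health referral rate).
Every other variable lacks a causal path to at least one of pharmacy density and mental-health referral rate.

3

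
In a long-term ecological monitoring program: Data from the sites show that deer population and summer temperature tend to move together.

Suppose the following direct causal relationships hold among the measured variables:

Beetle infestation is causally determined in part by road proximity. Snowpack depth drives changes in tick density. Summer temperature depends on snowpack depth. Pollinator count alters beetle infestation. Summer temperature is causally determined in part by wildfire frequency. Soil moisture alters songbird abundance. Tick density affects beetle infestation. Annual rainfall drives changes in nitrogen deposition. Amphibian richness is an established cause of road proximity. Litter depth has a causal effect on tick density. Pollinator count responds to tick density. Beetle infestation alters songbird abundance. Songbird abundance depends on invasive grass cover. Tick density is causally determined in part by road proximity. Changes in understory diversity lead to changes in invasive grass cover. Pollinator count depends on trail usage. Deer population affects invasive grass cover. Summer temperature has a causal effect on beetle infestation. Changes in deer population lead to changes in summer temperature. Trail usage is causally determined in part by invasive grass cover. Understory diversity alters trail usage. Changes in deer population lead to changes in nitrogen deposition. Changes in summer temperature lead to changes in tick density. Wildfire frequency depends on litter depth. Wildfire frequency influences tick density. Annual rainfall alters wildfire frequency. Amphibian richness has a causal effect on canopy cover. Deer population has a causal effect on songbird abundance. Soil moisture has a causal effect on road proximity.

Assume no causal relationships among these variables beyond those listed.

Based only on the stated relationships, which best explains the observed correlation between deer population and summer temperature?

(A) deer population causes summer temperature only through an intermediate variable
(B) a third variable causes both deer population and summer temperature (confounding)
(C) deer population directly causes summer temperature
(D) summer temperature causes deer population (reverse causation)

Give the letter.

C

There is a stated direct causal link deer population → summer temperature, and no variable causes both deer population and summer temperature, so the correlation reflects direct causation.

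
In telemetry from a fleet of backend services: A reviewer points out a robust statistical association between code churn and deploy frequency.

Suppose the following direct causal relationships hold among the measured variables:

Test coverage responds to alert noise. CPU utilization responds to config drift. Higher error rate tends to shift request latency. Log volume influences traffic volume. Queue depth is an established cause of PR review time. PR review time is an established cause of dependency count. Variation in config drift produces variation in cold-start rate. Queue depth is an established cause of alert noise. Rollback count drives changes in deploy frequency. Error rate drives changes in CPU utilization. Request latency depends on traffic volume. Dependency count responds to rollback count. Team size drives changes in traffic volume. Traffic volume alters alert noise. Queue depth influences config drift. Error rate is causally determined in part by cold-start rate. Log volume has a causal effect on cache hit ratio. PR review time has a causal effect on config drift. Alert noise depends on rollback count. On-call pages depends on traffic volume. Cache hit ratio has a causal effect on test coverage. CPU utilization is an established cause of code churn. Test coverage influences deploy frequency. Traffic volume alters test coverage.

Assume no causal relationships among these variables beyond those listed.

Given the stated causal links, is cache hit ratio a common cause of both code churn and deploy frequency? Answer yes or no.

no

Cache hit ratio has no stated causal path to code churn. A confounder must cause both variables, so cache hit ratio does not qualify.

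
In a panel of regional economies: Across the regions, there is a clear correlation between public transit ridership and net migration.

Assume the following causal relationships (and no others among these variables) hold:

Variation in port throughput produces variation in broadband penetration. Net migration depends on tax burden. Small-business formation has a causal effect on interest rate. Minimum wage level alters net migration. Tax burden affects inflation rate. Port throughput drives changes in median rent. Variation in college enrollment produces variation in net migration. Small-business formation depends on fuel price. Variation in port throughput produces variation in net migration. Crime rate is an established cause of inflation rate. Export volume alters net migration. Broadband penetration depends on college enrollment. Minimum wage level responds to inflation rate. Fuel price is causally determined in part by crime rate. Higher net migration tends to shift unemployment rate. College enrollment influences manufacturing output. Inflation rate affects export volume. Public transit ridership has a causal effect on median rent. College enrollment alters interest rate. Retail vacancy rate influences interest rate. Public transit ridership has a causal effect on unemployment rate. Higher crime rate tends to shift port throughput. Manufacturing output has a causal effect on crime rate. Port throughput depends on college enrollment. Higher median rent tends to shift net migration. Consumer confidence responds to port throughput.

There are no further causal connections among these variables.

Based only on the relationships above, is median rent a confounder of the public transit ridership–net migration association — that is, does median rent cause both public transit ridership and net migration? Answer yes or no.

Median rent has no stated causal path to public transit ridership. A confounder must cause both variables, so median rent does not qualify.

no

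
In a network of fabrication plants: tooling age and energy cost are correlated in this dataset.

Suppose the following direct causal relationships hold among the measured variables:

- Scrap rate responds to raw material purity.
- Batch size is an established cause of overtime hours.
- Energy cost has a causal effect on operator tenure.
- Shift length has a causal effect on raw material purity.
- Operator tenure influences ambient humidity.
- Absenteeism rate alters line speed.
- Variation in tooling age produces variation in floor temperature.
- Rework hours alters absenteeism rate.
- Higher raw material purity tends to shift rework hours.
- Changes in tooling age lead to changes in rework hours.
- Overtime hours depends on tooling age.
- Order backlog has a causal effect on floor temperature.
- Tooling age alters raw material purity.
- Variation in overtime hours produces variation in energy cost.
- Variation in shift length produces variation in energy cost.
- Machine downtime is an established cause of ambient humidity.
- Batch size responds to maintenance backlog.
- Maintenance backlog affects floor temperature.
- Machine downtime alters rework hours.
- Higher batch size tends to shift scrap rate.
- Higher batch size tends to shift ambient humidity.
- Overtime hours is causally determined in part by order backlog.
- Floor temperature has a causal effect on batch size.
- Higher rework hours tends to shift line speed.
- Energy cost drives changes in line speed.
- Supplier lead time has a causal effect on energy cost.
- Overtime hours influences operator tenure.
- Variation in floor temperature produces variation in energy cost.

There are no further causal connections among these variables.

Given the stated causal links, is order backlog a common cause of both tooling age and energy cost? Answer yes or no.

Order backlog has no stated causal path to tooling age. A confounder must cause both variables, so order backlog does not qualify.

no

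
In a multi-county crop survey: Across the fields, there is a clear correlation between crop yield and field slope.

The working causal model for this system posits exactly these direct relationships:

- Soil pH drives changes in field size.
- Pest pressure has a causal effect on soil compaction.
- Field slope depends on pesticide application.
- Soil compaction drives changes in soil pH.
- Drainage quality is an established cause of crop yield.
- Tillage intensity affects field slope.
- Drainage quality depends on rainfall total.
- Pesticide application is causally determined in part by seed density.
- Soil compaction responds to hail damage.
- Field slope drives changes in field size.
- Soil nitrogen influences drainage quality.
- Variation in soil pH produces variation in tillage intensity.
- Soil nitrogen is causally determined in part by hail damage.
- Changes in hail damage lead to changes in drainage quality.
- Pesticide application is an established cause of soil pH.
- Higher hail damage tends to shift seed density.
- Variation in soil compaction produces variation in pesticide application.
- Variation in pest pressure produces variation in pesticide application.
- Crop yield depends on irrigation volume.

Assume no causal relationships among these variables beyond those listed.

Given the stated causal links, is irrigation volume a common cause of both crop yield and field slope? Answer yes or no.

no

Irrigation volume has no stated causal path to field slope. A confounder must cause both variables, so irrigation volume does not qualify.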